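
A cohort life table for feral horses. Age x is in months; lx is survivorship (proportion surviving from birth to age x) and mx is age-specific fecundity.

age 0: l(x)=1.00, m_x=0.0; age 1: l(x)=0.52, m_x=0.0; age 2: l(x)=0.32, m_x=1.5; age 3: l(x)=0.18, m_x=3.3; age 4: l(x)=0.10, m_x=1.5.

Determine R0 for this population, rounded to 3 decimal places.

lx·mx by age: 0, 0, 0.48, 0.594, 0.15
R0 = Σ lx·mx = 1.224 → 1.224

1.224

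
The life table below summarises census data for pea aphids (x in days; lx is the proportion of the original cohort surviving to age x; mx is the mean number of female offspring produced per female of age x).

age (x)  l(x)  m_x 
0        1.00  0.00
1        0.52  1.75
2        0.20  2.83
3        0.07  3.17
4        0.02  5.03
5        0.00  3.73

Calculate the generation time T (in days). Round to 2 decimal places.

1.73

lx·mx: 0, 0.91, 0.566, 0.2219, 0.1006, 0 → R0 = 1.7985
x·lx·mx: 0, 0.91, 1.132, 0.6657, 0.4024, 0 → Σ = 3.1101
T = 3.1101 / 1.7985 = 1.729274… → 1.73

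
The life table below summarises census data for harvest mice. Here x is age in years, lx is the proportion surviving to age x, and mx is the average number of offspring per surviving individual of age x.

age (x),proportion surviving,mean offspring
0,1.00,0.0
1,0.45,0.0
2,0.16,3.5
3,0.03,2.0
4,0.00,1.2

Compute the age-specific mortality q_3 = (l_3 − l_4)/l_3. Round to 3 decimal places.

1.000

q_3 = (l_3 − l_4) / l_3 = (0.03 − 0) / 0.03
     = 0.03 / 0.03 = 1 → 1.000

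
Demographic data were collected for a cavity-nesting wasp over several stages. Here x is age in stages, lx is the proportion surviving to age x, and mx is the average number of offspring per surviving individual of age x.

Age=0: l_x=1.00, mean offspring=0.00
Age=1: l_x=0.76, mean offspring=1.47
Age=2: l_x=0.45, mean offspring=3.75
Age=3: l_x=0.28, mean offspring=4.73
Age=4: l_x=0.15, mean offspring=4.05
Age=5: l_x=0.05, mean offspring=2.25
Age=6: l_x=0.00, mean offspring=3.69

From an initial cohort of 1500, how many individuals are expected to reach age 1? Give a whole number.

Expected survivors = N0 · l_1 = 1500 × 0.76 = 1140 → 1140

1140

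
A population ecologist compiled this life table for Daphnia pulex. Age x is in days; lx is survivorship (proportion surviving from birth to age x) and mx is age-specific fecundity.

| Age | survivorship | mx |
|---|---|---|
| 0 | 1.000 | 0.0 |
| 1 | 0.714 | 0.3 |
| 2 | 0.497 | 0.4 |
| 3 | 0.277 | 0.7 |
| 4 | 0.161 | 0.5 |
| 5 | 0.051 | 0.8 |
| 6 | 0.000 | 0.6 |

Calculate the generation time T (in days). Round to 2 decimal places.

2.36

lx·mx: 0, 0.2142, 0.1988, 0.1939, 0.0805, 0.0408, 0 → R0 = 0.7282
x·lx·mx: 0, 0.2142, 0.3976, 0.5817, 0.322, 0.204, 0 → Σ = 1.7195
T = 1.7195 / 0.7282 = 2.361302… → 2.36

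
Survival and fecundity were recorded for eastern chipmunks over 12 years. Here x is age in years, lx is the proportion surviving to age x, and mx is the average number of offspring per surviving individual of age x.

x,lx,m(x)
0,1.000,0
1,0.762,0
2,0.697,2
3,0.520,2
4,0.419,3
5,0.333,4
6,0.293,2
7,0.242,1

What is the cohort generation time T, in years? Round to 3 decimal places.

lx·mx: 0, 0, 1.394, 1.04, 1.257, 1.332, 0.586, 0.242 → R0 = 5.851
x·lx·mx: 0, 0, 2.788, 3.12, 5.028, 6.66, 3.516, 1.694 → Σ = 22.806
T = 22.806 / 5.851 = 3.897795… → 3.898

3.898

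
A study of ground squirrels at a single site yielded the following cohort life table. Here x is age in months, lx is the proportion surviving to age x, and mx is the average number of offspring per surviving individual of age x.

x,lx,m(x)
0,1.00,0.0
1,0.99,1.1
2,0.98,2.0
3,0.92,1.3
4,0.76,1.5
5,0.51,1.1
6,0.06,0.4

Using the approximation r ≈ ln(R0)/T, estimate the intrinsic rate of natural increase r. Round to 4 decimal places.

0.6623

R0 = Σ lx·mx = 0 + 1.089 + 1.96 + 1.196 + 1.14 + 0.561 + 0.024 = 5.97
Σ x·lx·mx = 16.106; T = 16.106/5.97 = 2.69782…
r ≈ ln(R0)/T = ln(5.97)/2.69782… = 0.662292… → 0.6623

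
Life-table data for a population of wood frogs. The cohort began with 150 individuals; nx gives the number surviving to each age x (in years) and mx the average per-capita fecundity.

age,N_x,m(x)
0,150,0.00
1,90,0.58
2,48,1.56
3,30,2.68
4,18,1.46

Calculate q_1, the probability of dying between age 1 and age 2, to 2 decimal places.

lx = nx/n0 = nx/150: 1, 0.6, 0.32, 0.2, 0.12
q_1 = (l_1 − l_2) / l_1 = (0.6 − 0.32) / 0.6
     = 0.28 / 0.6 = 0.466667… → 0.47

0.47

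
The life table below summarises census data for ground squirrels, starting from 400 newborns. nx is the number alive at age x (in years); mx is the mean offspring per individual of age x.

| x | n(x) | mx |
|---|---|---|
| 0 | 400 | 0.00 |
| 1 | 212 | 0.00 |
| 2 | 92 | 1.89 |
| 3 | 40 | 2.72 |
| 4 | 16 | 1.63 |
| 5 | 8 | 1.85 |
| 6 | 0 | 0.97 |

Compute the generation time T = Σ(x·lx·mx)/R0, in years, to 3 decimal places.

lx = nx/n0 = nx/400: 1, 0.53, 0.23, 0.1, 0.04, 0.02, 0
lx·mx: 0, 0, 0.4347, 0.272, 0.0652, 0.037, 0 → R0 = 0.8089
x·lx·mx: 0, 0, 0.8694, 0.816, 0.2608, 0.185, 0 → Σ = 2.1312
T = 2.1312 / 0.8089 = 2.634689… → 2.635

2.635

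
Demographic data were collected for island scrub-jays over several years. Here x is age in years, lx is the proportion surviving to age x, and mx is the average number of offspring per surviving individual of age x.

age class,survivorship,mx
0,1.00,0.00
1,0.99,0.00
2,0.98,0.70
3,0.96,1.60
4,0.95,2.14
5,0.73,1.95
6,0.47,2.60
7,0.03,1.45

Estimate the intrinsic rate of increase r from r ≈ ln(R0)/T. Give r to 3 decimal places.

R0 = Σ lx·mx = 0 + 0 + 0.686 + 1.536 + 2.033 + 1.4235 + 1.222 + 0.0435 = 6.944
Σ x·lx·mx = 28.866; T = 28.866/6.944 = 4.15697…
r ≈ ln(R0)/T = ln(6.944)/4.15697… = 0.46618… → 0.466

0.466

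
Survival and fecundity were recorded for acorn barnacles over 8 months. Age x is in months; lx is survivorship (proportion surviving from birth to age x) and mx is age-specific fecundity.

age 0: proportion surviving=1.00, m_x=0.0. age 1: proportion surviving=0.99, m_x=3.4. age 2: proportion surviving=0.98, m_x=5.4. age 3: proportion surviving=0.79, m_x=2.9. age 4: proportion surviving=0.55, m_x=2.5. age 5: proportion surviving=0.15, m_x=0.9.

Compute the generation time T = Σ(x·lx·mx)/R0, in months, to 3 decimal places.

2.167

lx·mx: 0, 3.366, 5.292, 2.291, 1.375, 0.135 → R0 = 12.459
x·lx·mx: 0, 3.366, 10.584, 6.873, 5.5, 0.675 → Σ = 26.998
T = 26.998 / 12.459 = 2.166948… → 2.167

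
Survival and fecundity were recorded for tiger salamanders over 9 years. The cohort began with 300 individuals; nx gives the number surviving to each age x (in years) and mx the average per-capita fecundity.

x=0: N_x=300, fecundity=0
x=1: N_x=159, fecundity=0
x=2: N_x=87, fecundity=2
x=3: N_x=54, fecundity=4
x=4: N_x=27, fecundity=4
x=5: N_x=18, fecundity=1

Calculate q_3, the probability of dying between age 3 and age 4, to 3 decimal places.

lx = nx/n0 = nx/300: 1, 0.53, 0.29, 0.18, 0.09, 0.06
q_3 = (l_3 − l_4) / l_3 = (0.18 − 0.09) / 0.18
     = 0.09 / 0.18 = 0.5 → 0.500

0.500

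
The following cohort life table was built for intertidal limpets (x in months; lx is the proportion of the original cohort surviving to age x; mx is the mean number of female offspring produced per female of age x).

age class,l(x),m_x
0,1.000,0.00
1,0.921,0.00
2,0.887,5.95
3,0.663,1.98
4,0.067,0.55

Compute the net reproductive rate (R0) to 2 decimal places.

6.63

lx·mx by age: 0, 0, 5.27765, 1.31274, 0.03685
R0 = Σ lx·mx = 6.62724 → 6.63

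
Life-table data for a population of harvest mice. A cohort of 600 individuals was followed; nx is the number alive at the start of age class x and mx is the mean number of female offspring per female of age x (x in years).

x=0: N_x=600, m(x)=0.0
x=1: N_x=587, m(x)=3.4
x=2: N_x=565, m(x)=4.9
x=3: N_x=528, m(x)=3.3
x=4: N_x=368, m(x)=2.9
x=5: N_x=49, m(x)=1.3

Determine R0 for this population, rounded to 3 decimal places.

lx = nx/n0 = nx/600: 1, 0.97833…, 0.94167…, 0.88, 0.61333…, 0.08167…
lx·mx by age: 0, 3.326333…, 4.614167…, 2.904, 1.778667…, 0.106167…
R0 = Σ lx·mx = 12.729333… → 12.729

12.729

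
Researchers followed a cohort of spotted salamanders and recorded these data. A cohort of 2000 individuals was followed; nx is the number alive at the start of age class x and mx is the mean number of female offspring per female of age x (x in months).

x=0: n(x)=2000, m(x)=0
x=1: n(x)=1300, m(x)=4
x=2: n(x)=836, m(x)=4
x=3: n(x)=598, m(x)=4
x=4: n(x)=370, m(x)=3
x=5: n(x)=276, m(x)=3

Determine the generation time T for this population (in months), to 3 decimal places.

2.147

lx = nx/n0 = nx/2000: 1, 0.65, 0.418, 0.299, 0.185, 0.138
lx·mx: 0, 2.6, 1.672, 1.196, 0.555, 0.414 → R0 = 6.437
x·lx·mx: 0, 2.6, 3.344, 3.588, 2.22, 2.07 → Σ = 13.822
T = 13.822 / 6.437 = 2.147274… → 2.147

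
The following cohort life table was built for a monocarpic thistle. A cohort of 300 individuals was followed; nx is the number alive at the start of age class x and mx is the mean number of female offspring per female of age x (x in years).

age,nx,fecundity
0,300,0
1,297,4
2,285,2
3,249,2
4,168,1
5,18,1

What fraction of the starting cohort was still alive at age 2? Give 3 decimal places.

0.950

l_2 = n_2/n_0 = 285/300 = 0.95 → 0.950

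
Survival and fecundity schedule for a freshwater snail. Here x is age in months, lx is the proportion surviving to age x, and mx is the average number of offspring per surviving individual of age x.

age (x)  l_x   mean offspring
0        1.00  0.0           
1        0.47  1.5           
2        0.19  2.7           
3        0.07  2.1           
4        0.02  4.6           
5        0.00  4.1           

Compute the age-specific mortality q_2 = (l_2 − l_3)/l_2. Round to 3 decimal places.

q_2 = (l_2 − l_3) / l_2 = (0.19 − 0.07) / 0.19
     = 0.12 / 0.19 = 0.631579… → 0.632

0.632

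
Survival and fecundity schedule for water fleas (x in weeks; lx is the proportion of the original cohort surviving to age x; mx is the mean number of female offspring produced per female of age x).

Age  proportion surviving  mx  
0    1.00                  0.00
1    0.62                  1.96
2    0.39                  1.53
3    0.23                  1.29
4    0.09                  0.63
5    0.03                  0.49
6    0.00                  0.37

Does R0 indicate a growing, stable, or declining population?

R0 = Σ lx·mx = 0 + 1.2152 + 0.5967 + 0.2967 + 0.0567 + 0.0147 + 0 = 2.18
R0 > 1, so the population is growing.

growing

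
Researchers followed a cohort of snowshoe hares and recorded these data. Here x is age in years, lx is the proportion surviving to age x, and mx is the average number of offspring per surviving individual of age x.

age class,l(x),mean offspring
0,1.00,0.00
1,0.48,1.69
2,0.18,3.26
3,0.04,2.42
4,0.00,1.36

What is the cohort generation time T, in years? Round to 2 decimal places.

1.52

lx·mx: 0, 0.8112, 0.5868, 0.0968, 0 → R0 = 1.4948
x·lx·mx: 0, 0.8112, 1.1736, 0.2904, 0 → Σ = 2.2752
T = 2.2752 / 1.4948 = 1.522077… → 1.52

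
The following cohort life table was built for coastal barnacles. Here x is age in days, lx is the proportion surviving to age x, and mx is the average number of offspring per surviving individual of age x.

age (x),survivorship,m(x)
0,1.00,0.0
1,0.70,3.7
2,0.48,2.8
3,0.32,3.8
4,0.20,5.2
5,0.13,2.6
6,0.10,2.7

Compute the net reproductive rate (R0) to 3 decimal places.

lx·mx by age: 0, 2.59, 1.344, 1.216, 1.04, 0.338, 0.27
R0 = Σ lx·mx = 6.798 → 6.798

6.798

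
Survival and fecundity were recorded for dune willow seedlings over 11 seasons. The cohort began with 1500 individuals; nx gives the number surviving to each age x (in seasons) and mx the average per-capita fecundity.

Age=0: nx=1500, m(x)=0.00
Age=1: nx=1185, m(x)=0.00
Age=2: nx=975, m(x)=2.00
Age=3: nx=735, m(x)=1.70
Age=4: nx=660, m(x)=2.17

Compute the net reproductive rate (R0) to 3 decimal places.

lx = nx/n0 = nx/1500: 1, 0.79, 0.65, 0.49, 0.44
lx·mx by age: 0, 0, 1.3, 0.833, 0.9548
R0 = Σ lx·mx = 3.0878 → 3.088

3.088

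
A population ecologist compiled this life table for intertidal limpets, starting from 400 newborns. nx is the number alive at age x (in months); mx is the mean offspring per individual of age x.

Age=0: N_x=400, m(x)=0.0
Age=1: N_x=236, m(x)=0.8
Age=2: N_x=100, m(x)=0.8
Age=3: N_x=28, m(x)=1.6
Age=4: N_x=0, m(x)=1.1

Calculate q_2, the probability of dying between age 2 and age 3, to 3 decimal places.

lx = nx/n0 = nx/400: 1, 0.59, 0.25, 0.07, 0
q_2 = (l_2 − l_3) / l_2 = (0.25 − 0.07) / 0.25
     = 0.18 / 0.25 = 0.72 → 0.720

0.720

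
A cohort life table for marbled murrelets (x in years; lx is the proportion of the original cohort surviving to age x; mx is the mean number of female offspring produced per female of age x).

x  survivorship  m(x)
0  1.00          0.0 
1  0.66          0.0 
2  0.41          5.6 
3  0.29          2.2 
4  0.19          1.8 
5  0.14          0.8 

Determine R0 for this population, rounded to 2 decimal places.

lx·mx by age: 0, 0, 2.296, 0.638, 0.342, 0.112
R0 = Σ lx·mx = 3.388 → 3.39

3.39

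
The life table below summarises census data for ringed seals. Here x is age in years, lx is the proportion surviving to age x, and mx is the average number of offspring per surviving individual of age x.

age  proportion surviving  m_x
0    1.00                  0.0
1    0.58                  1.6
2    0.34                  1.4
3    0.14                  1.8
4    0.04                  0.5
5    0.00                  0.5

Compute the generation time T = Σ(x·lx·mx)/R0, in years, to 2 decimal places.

1.62

lx·mx: 0, 0.928, 0.476, 0.252, 0.02, 0 → R0 = 1.676
x·lx·mx: 0, 0.928, 0.952, 0.756, 0.08, 0 → Σ = 2.716
T = 2.716 / 1.676 = 1.620525… → 1.62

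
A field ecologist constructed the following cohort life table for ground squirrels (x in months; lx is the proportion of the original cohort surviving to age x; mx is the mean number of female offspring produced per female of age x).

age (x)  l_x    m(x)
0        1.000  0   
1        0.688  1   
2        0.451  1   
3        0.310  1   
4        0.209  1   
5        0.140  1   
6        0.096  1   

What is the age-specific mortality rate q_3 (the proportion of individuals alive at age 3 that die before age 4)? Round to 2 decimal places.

q_3 = (l_3 − l_4) / l_3 = (0.31 − 0.209) / 0.31
     = 0.101 / 0.31 = 0.325806… → 0.33

0.33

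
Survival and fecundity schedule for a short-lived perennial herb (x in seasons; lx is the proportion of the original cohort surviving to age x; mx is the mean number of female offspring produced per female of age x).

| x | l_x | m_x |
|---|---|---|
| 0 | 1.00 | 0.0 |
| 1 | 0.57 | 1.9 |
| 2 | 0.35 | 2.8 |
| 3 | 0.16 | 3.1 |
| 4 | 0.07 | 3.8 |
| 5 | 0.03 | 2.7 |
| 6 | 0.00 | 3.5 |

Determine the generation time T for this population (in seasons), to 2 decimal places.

2.06

lx·mx: 0, 1.083, 0.98, 0.496, 0.266, 0.081, 0 → R0 = 2.906
x·lx·mx: 0, 1.083, 1.96, 1.488, 1.064, 0.405, 0 → Σ = 6
T = 6 / 2.906 = 2.064694… → 2.06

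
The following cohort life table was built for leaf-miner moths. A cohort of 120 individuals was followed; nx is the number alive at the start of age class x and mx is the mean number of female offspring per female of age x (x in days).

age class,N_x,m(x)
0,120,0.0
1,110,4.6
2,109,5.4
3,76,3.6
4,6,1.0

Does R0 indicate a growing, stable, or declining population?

lx = nx/n0 = nx/120: 1, 0.91667…, 0.90833…, 0.63333…, 0.05
R0 = Σ lx·mx = 0 + 4.216667… + 4.905… + 2.28… + 0.05 = 11.451667…
R0 > 1, so the population is growing.

growing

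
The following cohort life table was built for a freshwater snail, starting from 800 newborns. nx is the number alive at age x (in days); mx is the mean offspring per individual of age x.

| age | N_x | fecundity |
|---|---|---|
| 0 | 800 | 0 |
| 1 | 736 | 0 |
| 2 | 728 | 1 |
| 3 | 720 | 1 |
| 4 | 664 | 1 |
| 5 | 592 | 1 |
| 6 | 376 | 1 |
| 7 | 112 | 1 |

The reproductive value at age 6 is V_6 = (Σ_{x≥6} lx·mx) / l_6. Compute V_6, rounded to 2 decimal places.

1.30

lx = nx/n0 = nx/800: 1, 0.92, 0.91, 0.9, 0.83, 0.74, 0.47, 0.14
lx·mx for x ≥ 6: 0.47, 0.14 → sum = 0.61
V_6 = 0.61 / l_6 = 0.61 / 0.47 = 1.297872… → 1.30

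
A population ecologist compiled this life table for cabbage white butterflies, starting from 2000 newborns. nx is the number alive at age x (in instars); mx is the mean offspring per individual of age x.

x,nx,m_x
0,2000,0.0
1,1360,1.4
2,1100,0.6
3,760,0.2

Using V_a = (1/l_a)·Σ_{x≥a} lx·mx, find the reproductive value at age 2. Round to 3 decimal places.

lx = nx/n0 = nx/2000: 1, 0.68, 0.55, 0.38
lx·mx for x ≥ 2: 0.33, 0.076 → sum = 0.406
V_2 = 0.406 / l_2 = 0.406 / 0.55 = 0.738182… → 0.738

0.738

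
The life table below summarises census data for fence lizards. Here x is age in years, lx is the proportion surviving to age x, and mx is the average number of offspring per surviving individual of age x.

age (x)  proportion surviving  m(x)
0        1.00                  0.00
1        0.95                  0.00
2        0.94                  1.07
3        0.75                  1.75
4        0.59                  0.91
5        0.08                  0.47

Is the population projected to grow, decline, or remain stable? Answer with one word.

R0 = Σ lx·mx = 0 + 0 + 1.0058 + 1.3125 + 0.5369 + 0.0376 = 2.8928
R0 > 1, so the population is growing.

growing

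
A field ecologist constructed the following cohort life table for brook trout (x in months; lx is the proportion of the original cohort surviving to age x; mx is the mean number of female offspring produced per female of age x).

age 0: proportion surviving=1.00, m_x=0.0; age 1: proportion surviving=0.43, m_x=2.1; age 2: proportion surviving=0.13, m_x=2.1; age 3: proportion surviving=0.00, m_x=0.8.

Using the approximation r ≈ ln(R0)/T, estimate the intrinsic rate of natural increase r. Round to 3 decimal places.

0.132

R0 = Σ lx·mx = 0 + 0.903 + 0.273 + 0 = 1.176
Σ x·lx·mx = 1.449; T = 1.449/1.176 = 1.23214…
r ≈ ln(R0)/T = ln(1.176)/1.23214… = 0.13157… → 0.132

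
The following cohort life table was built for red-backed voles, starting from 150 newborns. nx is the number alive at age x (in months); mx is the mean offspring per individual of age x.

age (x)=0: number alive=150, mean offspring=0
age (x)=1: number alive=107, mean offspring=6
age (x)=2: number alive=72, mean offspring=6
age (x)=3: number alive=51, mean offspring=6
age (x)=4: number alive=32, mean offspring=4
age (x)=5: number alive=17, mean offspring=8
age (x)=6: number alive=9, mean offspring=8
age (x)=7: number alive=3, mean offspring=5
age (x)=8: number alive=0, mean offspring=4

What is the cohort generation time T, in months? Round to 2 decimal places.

lx = nx/n0 = nx/150: 1, 0.71333…, 0.48, 0.34, 0.21333…, 0.11333…, 0.06, 0.02, 0
lx·mx: 0, 4.28…, 2.88, 2.04, 0.853333…, 0.906667…, 0.48, 0.1, 0 → R0 = 11.54…
x·lx·mx: 0, 4.28…, 5.76, 6.12, 3.413333…, 4.533333…, 2.88, 0.7, 0 → Σ = 27.686667…
T = 27.686667… / 11.54… = 2.399191… → 2.40

2.40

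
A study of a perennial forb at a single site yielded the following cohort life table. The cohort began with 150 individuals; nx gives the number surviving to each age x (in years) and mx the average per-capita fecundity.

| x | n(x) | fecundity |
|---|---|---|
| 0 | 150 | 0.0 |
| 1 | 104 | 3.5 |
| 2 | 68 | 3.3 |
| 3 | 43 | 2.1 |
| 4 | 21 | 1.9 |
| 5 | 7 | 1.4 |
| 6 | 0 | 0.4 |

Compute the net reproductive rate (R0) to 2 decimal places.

lx = nx/n0 = nx/150: 1, 0.69333…, 0.45333…, 0.28667…, 0.14, 0.04667…, 0
lx·mx by age: 0, 2.426667…, 1.496…, 0.602…, 0.266, 0.065333…, 0
R0 = Σ lx·mx = 4.856… → 4.86

4.86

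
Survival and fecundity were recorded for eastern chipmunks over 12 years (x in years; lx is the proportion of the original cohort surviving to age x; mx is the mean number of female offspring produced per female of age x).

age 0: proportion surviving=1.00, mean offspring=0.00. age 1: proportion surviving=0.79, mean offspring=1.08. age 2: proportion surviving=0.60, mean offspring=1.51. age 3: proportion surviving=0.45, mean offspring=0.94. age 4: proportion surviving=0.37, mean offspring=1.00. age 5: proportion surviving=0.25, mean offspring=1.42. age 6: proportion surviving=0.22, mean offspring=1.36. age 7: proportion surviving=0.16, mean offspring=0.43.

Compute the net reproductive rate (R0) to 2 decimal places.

3.28

lx·mx by age: 0, 0.8532, 0.906, 0.423, 0.37, 0.355, 0.2992, 0.0688
R0 = Σ lx·mx = 3.2752 → 3.28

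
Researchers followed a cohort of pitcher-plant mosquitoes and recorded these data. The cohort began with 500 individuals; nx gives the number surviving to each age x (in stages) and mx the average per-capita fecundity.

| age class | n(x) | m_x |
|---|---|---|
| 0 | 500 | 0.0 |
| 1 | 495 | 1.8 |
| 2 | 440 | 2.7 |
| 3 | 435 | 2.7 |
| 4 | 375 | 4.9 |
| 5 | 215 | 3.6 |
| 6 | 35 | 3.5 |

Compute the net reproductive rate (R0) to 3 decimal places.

lx = nx/n0 = nx/500: 1, 0.99, 0.88, 0.87, 0.75, 0.43, 0.07
lx·mx by age: 0, 1.782, 2.376, 2.349, 3.675, 1.548, 0.245
R0 = Σ lx·mx = 11.975 → 11.975

11.975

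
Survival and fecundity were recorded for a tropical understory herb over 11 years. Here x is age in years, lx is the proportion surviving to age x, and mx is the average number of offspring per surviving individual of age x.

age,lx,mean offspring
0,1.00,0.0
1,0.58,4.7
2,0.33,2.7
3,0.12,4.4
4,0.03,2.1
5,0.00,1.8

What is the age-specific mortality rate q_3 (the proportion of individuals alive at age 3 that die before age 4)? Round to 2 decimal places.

0.75

q_3 = (l_3 − l_4) / l_3 = (0.12 − 0.03) / 0.12
     = 0.09 / 0.12 = 0.75 → 0.75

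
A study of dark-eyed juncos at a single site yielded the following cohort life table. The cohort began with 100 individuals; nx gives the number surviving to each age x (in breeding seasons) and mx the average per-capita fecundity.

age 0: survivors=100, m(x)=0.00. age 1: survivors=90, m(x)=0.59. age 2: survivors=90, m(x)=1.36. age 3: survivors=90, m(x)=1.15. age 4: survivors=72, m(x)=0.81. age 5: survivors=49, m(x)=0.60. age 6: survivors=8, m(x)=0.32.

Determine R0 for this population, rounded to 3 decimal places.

lx = nx/n0 = nx/100: 1, 0.9, 0.9, 0.9, 0.72, 0.49, 0.08
lx·mx by age: 0, 0.531, 1.224, 1.035, 0.5832, 0.294, 0.0256
R0 = Σ lx·mx = 3.6928 → 3.693

3.693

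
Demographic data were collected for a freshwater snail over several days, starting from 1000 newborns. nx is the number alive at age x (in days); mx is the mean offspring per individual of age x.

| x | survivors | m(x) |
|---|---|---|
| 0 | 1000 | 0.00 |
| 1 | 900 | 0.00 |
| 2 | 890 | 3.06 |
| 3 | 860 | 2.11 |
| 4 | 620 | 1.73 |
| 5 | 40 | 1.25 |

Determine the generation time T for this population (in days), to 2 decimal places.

2.73

lx = nx/n0 = nx/1000: 1, 0.9, 0.89, 0.86, 0.62, 0.04
lx·mx: 0, 0, 2.7234, 1.8146, 1.0726, 0.05 → R0 = 5.6606
x·lx·mx: 0, 0, 5.4468, 5.4438, 4.2904, 0.25 → Σ = 15.431
T = 15.431 / 5.6606 = 2.726036… → 2.73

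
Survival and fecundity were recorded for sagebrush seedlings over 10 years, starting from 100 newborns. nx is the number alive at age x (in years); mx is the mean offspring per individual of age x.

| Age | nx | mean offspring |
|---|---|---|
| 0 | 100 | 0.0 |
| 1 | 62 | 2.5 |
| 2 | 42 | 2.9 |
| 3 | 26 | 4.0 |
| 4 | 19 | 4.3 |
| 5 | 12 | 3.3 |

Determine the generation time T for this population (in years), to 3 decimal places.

lx = nx/n0 = nx/100: 1, 0.62, 0.42, 0.26, 0.19, 0.12
lx·mx: 0, 1.55, 1.218, 1.04, 0.817, 0.396 → R0 = 5.021
x·lx·mx: 0, 1.55, 2.436, 3.12, 3.268, 1.98 → Σ = 12.354
T = 12.354 / 5.021 = 2.460466… → 2.460

2.460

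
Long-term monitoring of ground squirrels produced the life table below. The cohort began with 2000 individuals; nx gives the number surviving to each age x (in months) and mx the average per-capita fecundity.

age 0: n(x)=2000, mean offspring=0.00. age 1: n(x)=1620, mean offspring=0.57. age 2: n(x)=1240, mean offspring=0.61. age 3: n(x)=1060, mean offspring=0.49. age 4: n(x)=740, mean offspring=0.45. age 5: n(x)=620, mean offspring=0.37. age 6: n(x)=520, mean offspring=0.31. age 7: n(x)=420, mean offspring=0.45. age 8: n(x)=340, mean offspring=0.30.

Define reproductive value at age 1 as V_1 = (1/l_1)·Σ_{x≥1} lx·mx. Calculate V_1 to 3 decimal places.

lx = nx/n0 = nx/2000: 1, 0.81, 0.62, 0.53, 0.37, 0.31, 0.26, 0.21, 0.17
lx·mx for x ≥ 1: 0.4617, 0.3782, 0.2597, 0.1665, 0.1147, 0.0806, 0.0945, 0.051 → sum = 1.6069
V_1 = 1.6069 / l_1 = 1.6069 / 0.81 = 1.983827… → 1.984

1.984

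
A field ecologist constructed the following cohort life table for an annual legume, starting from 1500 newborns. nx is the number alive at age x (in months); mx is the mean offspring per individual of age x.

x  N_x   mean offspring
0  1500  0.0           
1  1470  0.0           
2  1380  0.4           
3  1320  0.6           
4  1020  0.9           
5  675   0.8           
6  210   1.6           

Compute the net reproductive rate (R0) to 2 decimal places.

lx = nx/n0 = nx/1500: 1, 0.98, 0.92, 0.88, 0.68, 0.45, 0.14
lx·mx by age: 0, 0, 0.368, 0.528, 0.612, 0.36, 0.224
R0 = Σ lx·mx = 2.092 → 2.09

2.09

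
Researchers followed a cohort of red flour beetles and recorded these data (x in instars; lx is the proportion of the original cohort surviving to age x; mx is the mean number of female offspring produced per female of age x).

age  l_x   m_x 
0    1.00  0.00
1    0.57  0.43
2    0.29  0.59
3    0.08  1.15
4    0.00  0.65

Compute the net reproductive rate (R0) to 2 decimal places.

lx·mx by age: 0, 0.2451, 0.1711, 0.092, 0
R0 = Σ lx·mx = 0.5082 → 0.51

0.51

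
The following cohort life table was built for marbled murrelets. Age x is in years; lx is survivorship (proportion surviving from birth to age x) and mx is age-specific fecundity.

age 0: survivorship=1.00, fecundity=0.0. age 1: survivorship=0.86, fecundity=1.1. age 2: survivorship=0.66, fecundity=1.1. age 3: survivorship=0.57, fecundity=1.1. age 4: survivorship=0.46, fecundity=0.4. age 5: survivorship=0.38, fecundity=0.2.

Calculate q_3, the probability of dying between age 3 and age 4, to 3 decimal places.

0.193

q_3 = (l_3 − l_4) / l_3 = (0.57 − 0.46) / 0.57
     = 0.11 / 0.57 = 0.192982… → 0.193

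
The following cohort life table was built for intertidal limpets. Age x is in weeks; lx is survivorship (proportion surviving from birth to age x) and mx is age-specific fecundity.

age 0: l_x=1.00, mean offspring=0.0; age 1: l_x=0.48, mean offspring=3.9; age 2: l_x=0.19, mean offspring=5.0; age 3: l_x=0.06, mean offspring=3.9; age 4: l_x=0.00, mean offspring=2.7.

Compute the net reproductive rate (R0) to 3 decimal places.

3.056

lx·mx by age: 0, 1.872, 0.95, 0.234, 0
R0 = Σ lx·mx = 3.056 → 3.056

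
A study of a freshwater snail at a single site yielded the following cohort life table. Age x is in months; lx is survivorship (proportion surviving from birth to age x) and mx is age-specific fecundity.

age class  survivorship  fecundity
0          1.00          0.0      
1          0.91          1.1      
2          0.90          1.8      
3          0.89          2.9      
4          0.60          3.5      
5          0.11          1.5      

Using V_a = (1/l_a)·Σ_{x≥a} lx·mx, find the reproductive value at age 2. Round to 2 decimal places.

lx·mx for x ≥ 2: 1.62, 2.581, 2.1, 0.165 → sum = 6.466
V_2 = 6.466 / l_2 = 6.466 / 0.9 = 7.184444… → 7.18

7.18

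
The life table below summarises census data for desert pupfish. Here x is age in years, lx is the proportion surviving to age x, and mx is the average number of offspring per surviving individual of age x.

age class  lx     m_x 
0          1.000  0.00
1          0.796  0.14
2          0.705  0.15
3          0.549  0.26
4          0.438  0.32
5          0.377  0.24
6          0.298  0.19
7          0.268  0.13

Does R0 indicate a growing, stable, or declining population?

declining

R0 = Σ lx·mx = 0 + 0.11144 + 0.10575 + 0.14274 + 0.14016 + 0.09048 + 0.05662 + 0.03484 = 0.68203
R0 < 1, so the population is declining.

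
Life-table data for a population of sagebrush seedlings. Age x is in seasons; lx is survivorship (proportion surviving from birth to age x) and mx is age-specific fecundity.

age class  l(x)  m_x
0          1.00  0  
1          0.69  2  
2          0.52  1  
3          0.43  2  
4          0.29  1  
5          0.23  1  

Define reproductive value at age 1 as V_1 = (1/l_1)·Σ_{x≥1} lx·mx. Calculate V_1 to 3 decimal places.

lx·mx for x ≥ 1: 1.38, 0.52, 0.86, 0.29, 0.23 → sum = 3.28
V_1 = 3.28 / l_1 = 3.28 / 0.69 = 4.753623… → 4.754

4.754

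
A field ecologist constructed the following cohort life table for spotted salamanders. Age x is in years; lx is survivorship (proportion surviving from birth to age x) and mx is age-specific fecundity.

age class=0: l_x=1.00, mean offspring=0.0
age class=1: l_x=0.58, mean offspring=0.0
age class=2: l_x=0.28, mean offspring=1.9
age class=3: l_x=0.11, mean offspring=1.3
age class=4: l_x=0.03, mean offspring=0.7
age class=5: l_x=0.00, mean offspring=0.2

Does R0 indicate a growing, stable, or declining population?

declining

R0 = Σ lx·mx = 0 + 0 + 0.532 + 0.143 + 0.021 + 0 = 0.696
R0 < 1, so the population is declining.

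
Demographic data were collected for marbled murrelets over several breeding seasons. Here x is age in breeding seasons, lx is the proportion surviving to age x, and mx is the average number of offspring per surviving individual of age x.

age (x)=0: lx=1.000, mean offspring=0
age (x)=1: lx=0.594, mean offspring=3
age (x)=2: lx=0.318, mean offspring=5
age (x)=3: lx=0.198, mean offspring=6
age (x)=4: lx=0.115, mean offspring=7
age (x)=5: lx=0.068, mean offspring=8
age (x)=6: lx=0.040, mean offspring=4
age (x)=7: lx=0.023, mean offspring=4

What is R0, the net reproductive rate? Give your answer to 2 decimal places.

lx·mx by age: 0, 1.782, 1.59, 1.188, 0.805, 0.544, 0.16, 0.092
R0 = Σ lx·mx = 6.161 → 6.16

6.16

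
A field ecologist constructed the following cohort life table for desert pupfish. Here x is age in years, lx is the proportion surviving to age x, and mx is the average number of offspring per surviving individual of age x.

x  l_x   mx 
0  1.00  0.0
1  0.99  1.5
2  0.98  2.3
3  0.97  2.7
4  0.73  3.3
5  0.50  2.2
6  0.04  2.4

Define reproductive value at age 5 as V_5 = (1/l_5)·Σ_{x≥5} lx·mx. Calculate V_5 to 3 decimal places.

lx·mx for x ≥ 5: 1.1, 0.096 → sum = 1.196
V_5 = 1.196 / l_5 = 1.196 / 0.5 = 2.392 → 2.392

2.392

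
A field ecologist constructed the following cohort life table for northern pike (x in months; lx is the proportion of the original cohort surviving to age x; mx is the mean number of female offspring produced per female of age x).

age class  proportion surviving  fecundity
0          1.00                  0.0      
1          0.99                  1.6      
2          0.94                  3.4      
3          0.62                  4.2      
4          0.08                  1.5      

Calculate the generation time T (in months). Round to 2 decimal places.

2.17

lx·mx: 0, 1.584, 3.196, 2.604, 0.12 → R0 = 7.504
x·lx·mx: 0, 1.584, 6.392, 7.812, 0.48 → Σ = 16.268
T = 16.268 / 7.504 = 2.16791… → 2.17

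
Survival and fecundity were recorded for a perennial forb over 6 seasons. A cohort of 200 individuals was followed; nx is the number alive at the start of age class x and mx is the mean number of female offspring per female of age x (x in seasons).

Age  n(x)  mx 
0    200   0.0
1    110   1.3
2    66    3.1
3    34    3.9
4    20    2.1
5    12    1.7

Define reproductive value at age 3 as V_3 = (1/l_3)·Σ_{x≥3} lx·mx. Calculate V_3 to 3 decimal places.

5.735

lx = nx/n0 = nx/200: 1, 0.55, 0.33, 0.17, 0.1, 0.06
lx·mx for x ≥ 3: 0.663, 0.21, 0.102 → sum = 0.975
V_3 = 0.975 / l_3 = 0.975 / 0.17 = 5.735294… → 5.735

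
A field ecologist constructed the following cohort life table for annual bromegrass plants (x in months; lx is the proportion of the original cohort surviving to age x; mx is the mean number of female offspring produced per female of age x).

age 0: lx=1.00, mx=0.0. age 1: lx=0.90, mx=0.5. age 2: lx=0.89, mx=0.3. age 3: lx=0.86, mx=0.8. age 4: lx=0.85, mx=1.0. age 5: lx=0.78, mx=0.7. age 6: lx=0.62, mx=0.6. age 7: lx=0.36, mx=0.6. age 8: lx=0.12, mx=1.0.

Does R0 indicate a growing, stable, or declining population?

growing

R0 = Σ lx·mx = 0 + 0.45 + 0.267 + 0.688 + 0.85 + 0.546 + 0.372 + 0.216 + 0.12 = 3.509
R0 > 1, so the population is growing.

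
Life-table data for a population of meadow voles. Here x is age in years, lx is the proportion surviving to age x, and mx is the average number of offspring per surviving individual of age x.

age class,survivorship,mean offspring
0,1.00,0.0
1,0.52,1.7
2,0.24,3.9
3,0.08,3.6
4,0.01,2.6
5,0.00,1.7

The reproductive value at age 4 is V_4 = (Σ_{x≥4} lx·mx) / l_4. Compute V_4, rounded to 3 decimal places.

2.600

lx·mx for x ≥ 4: 0.026, 0 → sum = 0.026
V_4 = 0.026 / l_4 = 0.026 / 0.01 = 2.6 → 2.600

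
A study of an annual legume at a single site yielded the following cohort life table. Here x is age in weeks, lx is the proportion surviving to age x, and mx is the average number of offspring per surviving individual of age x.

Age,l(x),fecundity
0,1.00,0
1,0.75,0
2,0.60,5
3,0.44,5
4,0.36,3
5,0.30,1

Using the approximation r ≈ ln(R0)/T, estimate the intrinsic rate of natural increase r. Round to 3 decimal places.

0.673

R0 = Σ lx·mx = 0 + 0 + 3 + 2.2 + 1.08 + 0.3 = 6.58
Σ x·lx·mx = 18.42; T = 18.42/6.58 = 2.79939…
r ≈ ln(R0)/T = ln(6.58)/2.79939… = 0.67302… → 0.673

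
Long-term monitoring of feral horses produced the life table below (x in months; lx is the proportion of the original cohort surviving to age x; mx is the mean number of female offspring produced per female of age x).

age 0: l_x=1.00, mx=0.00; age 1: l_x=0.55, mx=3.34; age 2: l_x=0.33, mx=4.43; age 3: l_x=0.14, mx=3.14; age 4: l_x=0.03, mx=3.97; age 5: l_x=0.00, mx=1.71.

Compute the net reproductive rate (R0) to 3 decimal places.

lx·mx by age: 0, 1.837, 1.4619, 0.4396, 0.1191, 0
R0 = Σ lx·mx = 3.8576 → 3.858

3.858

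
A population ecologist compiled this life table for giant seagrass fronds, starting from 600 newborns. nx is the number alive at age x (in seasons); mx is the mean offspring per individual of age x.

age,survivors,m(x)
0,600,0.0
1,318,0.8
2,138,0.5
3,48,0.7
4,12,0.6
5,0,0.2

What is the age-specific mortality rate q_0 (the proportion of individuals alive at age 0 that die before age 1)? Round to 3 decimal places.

lx = nx/n0 = nx/600: 1, 0.53, 0.23, 0.08, 0.02, 0
q_0 = (l_0 − l_1) / l_0 = (1 − 0.53) / 1
     = 0.47 / 1 = 0.47 → 0.470

0.470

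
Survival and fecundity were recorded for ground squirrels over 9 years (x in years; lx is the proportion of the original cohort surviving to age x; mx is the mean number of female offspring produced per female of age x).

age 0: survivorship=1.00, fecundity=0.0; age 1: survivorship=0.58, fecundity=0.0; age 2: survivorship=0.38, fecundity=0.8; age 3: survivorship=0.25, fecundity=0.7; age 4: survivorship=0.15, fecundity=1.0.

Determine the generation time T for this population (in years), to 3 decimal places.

2.755

lx·mx: 0, 0, 0.304, 0.175, 0.15 → R0 = 0.629
x·lx·mx: 0, 0, 0.608, 0.525, 0.6 → Σ = 1.733
T = 1.733 / 0.629 = 2.755167… → 2.755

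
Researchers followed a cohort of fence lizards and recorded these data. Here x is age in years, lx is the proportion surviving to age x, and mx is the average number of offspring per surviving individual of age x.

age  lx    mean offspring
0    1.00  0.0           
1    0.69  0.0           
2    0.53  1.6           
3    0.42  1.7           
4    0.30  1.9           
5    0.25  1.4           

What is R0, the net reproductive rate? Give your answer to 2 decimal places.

2.48

lx·mx by age: 0, 0, 0.848, 0.714, 0.57, 0.35
R0 = Σ lx·mx = 2.482 → 2.48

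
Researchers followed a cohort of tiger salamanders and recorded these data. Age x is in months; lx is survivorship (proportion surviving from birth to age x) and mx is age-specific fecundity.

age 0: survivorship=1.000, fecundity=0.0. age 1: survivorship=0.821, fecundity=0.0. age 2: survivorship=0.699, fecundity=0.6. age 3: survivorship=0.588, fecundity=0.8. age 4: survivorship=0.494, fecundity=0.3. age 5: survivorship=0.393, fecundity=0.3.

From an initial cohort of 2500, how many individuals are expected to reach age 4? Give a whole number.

Expected survivors = N0 · l_4 = 2500 × 0.494 = 1235 → 1235

1235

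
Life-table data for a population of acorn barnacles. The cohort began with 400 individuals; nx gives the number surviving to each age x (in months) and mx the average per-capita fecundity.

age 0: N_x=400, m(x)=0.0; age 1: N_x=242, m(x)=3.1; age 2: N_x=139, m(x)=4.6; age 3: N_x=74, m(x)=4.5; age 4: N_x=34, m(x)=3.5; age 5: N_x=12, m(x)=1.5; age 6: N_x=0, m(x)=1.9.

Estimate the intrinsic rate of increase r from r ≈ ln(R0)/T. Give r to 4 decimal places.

lx = nx/n0 = nx/400: 1, 0.605, 0.3475, 0.185, 0.085, 0.03, 0
R0 = Σ lx·mx = 0 + 1.8755 + 1.5985 + 0.8325 + 0.2975 + 0.045 + 0 = 4.649
Σ x·lx·mx = 8.985; T = 8.985/4.649 = 1.93267…
r ≈ ln(R0)/T = ln(4.649)/1.93267… = 0.795091… → 0.7951

0.7951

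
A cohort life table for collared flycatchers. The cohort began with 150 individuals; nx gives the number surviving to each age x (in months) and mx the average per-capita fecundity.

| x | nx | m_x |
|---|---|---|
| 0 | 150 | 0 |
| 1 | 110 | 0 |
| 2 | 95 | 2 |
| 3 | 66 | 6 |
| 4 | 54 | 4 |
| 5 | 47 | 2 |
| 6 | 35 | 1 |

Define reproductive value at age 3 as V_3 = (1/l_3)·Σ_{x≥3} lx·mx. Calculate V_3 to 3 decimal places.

11.227

lx = nx/n0 = nx/150: 1, 0.73333…, 0.63333…, 0.44, 0.36, 0.31333…, 0.23333…
lx·mx for x ≥ 3: 2.64, 1.44, 0.626667…, 0.233333… → sum = 4.94…
V_3 = 4.94… / l_3 = 4.94… / 0.44 = 11.227273… → 11.227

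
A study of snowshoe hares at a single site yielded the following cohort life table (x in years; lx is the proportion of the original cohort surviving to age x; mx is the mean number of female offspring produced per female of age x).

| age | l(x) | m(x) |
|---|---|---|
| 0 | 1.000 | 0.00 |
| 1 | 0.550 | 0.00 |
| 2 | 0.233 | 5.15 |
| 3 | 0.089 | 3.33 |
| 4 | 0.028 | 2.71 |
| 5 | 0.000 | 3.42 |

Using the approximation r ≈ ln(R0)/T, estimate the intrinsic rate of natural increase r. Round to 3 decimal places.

0.198

R0 = Σ lx·mx = 0 + 0 + 1.19995 + 0.29637 + 0.07588 + 0 = 1.5722
Σ x·lx·mx = 3.59253; T = 3.59253/1.5722 = 2.28503…
r ≈ ln(R0)/T = ln(1.5722)/2.28503… = 0.19802… → 0.198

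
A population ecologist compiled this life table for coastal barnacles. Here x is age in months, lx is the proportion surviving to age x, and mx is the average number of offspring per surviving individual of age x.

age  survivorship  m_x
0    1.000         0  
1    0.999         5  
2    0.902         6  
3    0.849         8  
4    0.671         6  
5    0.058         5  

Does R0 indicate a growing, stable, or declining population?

growing

R0 = Σ lx·mx = 0 + 4.995 + 5.412 + 6.792 + 4.026 + 0.29 = 21.515
R0 > 1, so the population is growing.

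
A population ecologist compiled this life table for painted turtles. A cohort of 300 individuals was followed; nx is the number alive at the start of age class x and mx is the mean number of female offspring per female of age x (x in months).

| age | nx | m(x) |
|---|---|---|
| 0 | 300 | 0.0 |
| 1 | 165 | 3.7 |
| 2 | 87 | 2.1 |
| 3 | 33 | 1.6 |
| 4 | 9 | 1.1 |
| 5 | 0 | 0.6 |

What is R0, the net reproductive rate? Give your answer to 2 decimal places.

lx = nx/n0 = nx/300: 1, 0.55, 0.29, 0.11, 0.03, 0
lx·mx by age: 0, 2.035, 0.609, 0.176, 0.033, 0
R0 = Σ lx·mx = 2.853 → 2.85

2.85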